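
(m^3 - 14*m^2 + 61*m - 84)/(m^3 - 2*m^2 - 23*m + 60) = (m - 7)/(m + 5)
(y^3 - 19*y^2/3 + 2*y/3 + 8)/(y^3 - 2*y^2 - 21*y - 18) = (y - 4/3)/(y + 3)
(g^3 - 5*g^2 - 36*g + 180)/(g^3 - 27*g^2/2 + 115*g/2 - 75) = 2*(g + 6)/(2*g - 5)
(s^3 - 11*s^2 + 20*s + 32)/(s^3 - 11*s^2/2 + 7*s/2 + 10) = 2*(s - 8)/(2*s - 5)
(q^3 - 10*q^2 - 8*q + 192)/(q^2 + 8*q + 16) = (q^2 - 14*q + 48)/(q + 4)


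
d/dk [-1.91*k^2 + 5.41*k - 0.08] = 5.41 - 3.82*k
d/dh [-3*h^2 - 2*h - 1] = -6*h - 2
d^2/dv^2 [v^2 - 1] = 2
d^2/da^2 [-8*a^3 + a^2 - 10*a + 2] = 2 - 48*a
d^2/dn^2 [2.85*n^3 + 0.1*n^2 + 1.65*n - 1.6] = 17.1*n + 0.2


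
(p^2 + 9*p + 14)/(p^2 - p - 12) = (p^2 + 9*p + 14)/(p^2 - p - 12)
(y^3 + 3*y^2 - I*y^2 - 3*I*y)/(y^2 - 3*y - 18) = y*(y - I)/(y - 6)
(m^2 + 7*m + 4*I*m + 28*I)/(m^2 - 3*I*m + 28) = (m + 7)/(m - 7*I)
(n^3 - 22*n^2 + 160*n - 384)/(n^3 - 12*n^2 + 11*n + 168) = (n^2 - 14*n + 48)/(n^2 - 4*n - 21)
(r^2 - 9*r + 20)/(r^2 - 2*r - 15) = (r - 4)/(r + 3)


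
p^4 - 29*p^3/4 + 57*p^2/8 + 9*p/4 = p*(p - 6)*(p - 3/2)*(p + 1/4)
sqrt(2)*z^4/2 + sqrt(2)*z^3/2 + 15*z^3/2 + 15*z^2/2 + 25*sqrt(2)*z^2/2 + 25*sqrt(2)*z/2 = z*(z + 5*sqrt(2)/2)*(z + 5*sqrt(2))*(sqrt(2)*z/2 + sqrt(2)/2)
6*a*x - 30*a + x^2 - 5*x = (6*a + x)*(x - 5)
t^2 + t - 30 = (t - 5)*(t + 6)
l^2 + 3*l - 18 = (l - 3)*(l + 6)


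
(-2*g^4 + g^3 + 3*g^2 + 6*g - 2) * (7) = -14*g^4 + 7*g^3 + 21*g^2 + 42*g - 14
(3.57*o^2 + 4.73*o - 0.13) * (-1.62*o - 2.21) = -5.7834*o^3 - 15.5523*o^2 - 10.2427*o + 0.2873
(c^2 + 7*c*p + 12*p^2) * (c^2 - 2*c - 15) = c^4 + 7*c^3*p - 2*c^3 + 12*c^2*p^2 - 14*c^2*p - 15*c^2 - 24*c*p^2 - 105*c*p - 180*p^2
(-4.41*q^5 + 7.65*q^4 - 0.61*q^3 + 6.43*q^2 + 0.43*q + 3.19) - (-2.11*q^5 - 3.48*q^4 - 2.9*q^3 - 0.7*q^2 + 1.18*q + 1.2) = -2.3*q^5 + 11.13*q^4 + 2.29*q^3 + 7.13*q^2 - 0.75*q + 1.99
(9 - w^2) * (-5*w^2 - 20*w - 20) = 5*w^4 + 20*w^3 - 25*w^2 - 180*w - 180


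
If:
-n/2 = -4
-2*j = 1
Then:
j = -1/2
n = 8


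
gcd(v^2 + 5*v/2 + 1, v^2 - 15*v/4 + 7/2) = 1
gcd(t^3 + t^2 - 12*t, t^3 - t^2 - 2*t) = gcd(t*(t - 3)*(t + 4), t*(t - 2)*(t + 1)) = t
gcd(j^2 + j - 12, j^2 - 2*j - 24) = j + 4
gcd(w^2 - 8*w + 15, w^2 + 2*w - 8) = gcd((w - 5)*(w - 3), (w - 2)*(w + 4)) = 1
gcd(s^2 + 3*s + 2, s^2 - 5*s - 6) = s + 1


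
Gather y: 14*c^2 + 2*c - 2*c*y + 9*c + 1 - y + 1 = 14*c^2 + 11*c + y*(-2*c - 1) + 2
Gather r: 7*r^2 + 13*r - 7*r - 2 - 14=7*r^2 + 6*r - 16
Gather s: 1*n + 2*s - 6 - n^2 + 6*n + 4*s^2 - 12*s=-n^2 + 7*n + 4*s^2 - 10*s - 6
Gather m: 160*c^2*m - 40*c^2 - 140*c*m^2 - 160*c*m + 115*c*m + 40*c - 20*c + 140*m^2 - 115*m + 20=-40*c^2 + 20*c + m^2*(140 - 140*c) + m*(160*c^2 - 45*c - 115) + 20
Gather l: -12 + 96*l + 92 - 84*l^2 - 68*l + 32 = -84*l^2 + 28*l + 112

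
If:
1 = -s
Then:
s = -1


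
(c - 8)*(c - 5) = c^2 - 13*c + 40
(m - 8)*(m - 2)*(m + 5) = m^3 - 5*m^2 - 34*m + 80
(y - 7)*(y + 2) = y^2 - 5*y - 14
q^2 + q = q*(q + 1)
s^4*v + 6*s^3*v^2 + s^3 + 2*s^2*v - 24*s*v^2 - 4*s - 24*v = (s - 2)*(s + 2)*(s + 6*v)*(s*v + 1)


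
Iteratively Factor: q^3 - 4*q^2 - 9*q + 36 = (q - 3)*(q^2 - q - 12) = (q - 4)*(q - 3)*(q + 3)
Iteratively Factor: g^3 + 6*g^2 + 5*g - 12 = (g + 3)*(g^2 + 3*g - 4) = (g - 1)*(g + 3)*(g + 4)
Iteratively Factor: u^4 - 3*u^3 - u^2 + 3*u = (u - 3)*(u^3 - u) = u*(u - 3)*(u^2 - 1) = u*(u - 3)*(u + 1)*(u - 1)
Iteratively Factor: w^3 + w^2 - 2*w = (w - 1)*(w^2 + 2*w) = w*(w - 1)*(w + 2)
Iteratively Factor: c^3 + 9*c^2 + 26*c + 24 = (c + 3)*(c^2 + 6*c + 8) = (c + 2)*(c + 3)*(c + 4)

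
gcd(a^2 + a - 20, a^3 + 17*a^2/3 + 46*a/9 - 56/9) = 1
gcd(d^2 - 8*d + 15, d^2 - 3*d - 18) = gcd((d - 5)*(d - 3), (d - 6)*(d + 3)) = 1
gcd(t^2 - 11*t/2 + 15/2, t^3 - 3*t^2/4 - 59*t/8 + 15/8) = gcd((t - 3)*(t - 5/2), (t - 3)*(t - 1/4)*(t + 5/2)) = t - 3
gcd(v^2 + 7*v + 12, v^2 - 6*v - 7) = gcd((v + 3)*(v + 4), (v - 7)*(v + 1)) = 1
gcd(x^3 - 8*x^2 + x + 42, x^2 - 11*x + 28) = x - 7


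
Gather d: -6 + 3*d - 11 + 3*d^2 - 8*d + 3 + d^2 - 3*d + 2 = 4*d^2 - 8*d - 12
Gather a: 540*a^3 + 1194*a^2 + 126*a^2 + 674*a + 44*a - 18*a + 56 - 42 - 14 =540*a^3 + 1320*a^2 + 700*a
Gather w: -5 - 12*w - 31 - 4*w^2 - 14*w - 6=-4*w^2 - 26*w - 42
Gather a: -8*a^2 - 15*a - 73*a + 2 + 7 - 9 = -8*a^2 - 88*a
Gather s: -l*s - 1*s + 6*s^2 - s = 6*s^2 + s*(-l - 2)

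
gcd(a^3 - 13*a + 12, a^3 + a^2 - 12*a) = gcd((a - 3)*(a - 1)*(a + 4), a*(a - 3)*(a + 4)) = a^2 + a - 12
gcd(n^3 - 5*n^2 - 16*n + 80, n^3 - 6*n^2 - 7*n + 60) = n^2 - 9*n + 20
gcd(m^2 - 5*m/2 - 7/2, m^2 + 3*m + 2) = m + 1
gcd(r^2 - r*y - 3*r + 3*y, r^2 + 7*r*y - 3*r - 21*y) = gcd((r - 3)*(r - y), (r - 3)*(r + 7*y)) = r - 3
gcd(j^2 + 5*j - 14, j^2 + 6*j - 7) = j + 7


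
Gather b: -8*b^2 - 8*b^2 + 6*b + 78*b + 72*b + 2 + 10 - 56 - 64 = -16*b^2 + 156*b - 108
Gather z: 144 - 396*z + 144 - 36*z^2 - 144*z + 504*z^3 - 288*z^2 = 504*z^3 - 324*z^2 - 540*z + 288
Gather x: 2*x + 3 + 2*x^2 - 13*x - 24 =2*x^2 - 11*x - 21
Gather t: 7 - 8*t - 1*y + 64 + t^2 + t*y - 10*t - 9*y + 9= t^2 + t*(y - 18) - 10*y + 80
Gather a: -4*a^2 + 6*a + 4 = -4*a^2 + 6*a + 4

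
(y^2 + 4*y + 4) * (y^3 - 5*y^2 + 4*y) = y^5 - y^4 - 12*y^3 - 4*y^2 + 16*y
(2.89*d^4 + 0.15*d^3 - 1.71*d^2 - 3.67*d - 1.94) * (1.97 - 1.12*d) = -3.2368*d^5 + 5.5253*d^4 + 2.2107*d^3 + 0.7417*d^2 - 5.0571*d - 3.8218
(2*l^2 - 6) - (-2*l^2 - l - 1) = 4*l^2 + l - 5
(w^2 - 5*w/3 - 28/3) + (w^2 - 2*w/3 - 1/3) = 2*w^2 - 7*w/3 - 29/3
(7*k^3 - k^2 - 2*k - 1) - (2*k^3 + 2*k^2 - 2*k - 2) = 5*k^3 - 3*k^2 + 1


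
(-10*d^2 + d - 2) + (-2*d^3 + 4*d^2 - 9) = -2*d^3 - 6*d^2 + d - 11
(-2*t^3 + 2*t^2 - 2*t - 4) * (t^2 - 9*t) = -2*t^5 + 20*t^4 - 20*t^3 + 14*t^2 + 36*t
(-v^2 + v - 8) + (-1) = -v^2 + v - 9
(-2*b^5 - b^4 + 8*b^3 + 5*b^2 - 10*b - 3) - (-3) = -2*b^5 - b^4 + 8*b^3 + 5*b^2 - 10*b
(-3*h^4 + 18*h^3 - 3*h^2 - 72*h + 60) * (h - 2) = -3*h^5 + 24*h^4 - 39*h^3 - 66*h^2 + 204*h - 120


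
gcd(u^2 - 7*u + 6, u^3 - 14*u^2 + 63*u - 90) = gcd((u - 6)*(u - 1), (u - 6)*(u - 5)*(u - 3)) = u - 6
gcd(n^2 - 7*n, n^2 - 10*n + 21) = n - 7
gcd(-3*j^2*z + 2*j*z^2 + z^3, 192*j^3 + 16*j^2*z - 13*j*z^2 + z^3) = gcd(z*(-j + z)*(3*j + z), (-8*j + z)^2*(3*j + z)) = 3*j + z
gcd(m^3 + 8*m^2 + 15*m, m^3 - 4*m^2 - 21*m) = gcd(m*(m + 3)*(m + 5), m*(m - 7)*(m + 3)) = m^2 + 3*m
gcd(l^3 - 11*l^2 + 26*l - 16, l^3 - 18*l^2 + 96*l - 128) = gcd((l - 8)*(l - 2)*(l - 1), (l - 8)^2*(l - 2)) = l^2 - 10*l + 16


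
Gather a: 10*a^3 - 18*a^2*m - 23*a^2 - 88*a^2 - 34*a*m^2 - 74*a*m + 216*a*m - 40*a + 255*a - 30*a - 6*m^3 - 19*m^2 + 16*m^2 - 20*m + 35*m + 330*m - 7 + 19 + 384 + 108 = 10*a^3 + a^2*(-18*m - 111) + a*(-34*m^2 + 142*m + 185) - 6*m^3 - 3*m^2 + 345*m + 504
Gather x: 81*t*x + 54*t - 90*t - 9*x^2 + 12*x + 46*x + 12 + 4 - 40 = -36*t - 9*x^2 + x*(81*t + 58) - 24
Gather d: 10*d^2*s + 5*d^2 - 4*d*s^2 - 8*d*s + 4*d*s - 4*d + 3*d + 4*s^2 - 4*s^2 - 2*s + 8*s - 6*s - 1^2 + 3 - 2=d^2*(10*s + 5) + d*(-4*s^2 - 4*s - 1)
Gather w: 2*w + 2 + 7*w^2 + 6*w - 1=7*w^2 + 8*w + 1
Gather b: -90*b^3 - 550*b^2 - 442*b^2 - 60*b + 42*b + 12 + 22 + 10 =-90*b^3 - 992*b^2 - 18*b + 44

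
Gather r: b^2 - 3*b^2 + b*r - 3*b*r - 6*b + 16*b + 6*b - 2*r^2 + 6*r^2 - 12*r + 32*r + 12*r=-2*b^2 + 16*b + 4*r^2 + r*(32 - 2*b)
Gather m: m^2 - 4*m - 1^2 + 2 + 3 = m^2 - 4*m + 4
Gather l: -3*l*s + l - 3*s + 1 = l*(1 - 3*s) - 3*s + 1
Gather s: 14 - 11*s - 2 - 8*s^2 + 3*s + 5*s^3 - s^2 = 5*s^3 - 9*s^2 - 8*s + 12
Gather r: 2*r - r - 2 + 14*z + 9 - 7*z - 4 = r + 7*z + 3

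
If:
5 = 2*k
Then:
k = 5/2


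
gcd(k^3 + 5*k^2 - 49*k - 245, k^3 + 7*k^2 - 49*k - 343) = k^2 - 49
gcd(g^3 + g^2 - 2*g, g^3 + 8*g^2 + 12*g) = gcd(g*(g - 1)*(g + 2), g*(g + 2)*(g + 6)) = g^2 + 2*g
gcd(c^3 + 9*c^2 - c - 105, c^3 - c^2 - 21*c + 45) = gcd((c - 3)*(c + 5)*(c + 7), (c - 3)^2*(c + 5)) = c^2 + 2*c - 15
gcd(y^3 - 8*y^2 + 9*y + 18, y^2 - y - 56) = 1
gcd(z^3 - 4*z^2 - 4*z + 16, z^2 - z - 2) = z - 2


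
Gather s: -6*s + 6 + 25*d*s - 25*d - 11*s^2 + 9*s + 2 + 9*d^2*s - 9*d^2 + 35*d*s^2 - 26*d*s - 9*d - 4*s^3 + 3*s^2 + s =-9*d^2 - 34*d - 4*s^3 + s^2*(35*d - 8) + s*(9*d^2 - d + 4) + 8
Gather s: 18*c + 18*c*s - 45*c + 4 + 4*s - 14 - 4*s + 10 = 18*c*s - 27*c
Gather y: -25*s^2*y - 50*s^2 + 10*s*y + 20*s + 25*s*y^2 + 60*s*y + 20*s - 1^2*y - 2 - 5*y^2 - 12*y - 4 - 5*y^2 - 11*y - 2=-50*s^2 + 40*s + y^2*(25*s - 10) + y*(-25*s^2 + 70*s - 24) - 8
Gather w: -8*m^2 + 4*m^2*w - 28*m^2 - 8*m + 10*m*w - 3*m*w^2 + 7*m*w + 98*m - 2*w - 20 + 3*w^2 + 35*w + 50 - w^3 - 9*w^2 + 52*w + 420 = -36*m^2 + 90*m - w^3 + w^2*(-3*m - 6) + w*(4*m^2 + 17*m + 85) + 450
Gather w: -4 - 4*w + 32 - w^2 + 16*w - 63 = -w^2 + 12*w - 35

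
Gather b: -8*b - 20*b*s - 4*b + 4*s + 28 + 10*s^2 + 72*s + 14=b*(-20*s - 12) + 10*s^2 + 76*s + 42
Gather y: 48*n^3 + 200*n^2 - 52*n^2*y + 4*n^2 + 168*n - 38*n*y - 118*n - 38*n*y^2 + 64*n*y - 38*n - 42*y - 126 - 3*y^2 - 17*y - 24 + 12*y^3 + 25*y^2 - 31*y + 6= 48*n^3 + 204*n^2 + 12*n + 12*y^3 + y^2*(22 - 38*n) + y*(-52*n^2 + 26*n - 90) - 144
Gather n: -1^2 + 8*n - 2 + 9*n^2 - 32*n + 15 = 9*n^2 - 24*n + 12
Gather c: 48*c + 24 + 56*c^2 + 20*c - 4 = 56*c^2 + 68*c + 20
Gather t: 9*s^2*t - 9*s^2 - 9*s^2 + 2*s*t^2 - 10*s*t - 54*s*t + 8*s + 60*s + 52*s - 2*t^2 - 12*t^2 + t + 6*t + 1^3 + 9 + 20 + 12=-18*s^2 + 120*s + t^2*(2*s - 14) + t*(9*s^2 - 64*s + 7) + 42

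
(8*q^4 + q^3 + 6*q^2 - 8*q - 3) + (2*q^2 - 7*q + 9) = 8*q^4 + q^3 + 8*q^2 - 15*q + 6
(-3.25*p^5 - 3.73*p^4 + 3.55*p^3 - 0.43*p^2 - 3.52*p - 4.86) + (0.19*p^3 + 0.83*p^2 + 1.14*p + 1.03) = -3.25*p^5 - 3.73*p^4 + 3.74*p^3 + 0.4*p^2 - 2.38*p - 3.83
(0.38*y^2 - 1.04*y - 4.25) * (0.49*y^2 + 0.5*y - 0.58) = 0.1862*y^4 - 0.3196*y^3 - 2.8229*y^2 - 1.5218*y + 2.465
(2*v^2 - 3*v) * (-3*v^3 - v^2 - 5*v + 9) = -6*v^5 + 7*v^4 - 7*v^3 + 33*v^2 - 27*v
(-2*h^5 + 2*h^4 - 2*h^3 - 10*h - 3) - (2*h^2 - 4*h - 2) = -2*h^5 + 2*h^4 - 2*h^3 - 2*h^2 - 6*h - 1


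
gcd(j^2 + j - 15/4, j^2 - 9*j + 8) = 1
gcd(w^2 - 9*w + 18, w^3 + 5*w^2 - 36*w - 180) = w - 6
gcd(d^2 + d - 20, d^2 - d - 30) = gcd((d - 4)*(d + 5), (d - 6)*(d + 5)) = d + 5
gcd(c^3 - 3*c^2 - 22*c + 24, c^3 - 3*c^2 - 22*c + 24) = c^3 - 3*c^2 - 22*c + 24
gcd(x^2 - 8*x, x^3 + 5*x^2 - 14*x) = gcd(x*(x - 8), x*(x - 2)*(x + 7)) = x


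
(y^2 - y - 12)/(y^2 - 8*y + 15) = (y^2 - y - 12)/(y^2 - 8*y + 15)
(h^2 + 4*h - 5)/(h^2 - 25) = (h - 1)/(h - 5)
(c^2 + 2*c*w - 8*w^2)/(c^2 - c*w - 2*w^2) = (c + 4*w)/(c + w)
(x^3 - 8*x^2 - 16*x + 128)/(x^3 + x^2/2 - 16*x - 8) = 2*(x - 8)/(2*x + 1)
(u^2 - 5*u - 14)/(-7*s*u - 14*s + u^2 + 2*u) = (7 - u)/(7*s - u)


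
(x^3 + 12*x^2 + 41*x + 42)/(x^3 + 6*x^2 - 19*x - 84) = (x + 2)/(x - 4)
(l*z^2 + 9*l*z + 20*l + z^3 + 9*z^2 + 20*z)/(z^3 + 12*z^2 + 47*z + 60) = (l + z)/(z + 3)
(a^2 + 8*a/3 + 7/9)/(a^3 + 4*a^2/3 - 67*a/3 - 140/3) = (a + 1/3)/(a^2 - a - 20)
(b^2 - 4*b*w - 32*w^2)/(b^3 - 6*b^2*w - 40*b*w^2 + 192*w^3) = (-b - 4*w)/(-b^2 - 2*b*w + 24*w^2)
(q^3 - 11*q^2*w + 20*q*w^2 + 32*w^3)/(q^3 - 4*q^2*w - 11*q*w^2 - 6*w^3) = (q^2 - 12*q*w + 32*w^2)/(q^2 - 5*q*w - 6*w^2)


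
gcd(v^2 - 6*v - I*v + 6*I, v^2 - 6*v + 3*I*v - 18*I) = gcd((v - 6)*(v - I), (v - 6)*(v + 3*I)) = v - 6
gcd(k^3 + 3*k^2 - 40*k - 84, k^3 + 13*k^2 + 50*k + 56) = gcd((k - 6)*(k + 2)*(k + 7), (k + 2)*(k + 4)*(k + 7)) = k^2 + 9*k + 14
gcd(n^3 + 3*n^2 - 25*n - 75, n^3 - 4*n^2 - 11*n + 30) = n^2 - 2*n - 15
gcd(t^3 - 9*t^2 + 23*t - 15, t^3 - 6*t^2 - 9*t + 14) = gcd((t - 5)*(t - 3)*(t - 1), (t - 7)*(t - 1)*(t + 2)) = t - 1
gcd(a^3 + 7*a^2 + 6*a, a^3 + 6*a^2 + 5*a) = a^2 + a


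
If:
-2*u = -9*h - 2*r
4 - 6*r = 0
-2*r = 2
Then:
No Solution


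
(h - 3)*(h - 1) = h^2 - 4*h + 3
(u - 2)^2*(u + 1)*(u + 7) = u^4 + 4*u^3 - 21*u^2 + 4*u + 28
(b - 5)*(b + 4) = b^2 - b - 20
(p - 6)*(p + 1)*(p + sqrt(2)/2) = p^3 - 5*p^2 + sqrt(2)*p^2/2 - 6*p - 5*sqrt(2)*p/2 - 3*sqrt(2)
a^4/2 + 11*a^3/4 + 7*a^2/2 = a^2*(a/2 + 1)*(a + 7/2)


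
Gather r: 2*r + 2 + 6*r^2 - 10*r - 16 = 6*r^2 - 8*r - 14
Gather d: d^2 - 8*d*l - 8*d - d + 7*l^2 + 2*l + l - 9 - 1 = d^2 + d*(-8*l - 9) + 7*l^2 + 3*l - 10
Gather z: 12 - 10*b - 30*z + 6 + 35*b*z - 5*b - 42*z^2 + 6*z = -15*b - 42*z^2 + z*(35*b - 24) + 18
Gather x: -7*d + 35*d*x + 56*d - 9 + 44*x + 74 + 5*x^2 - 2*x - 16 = 49*d + 5*x^2 + x*(35*d + 42) + 49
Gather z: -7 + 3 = -4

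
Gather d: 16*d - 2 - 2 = 16*d - 4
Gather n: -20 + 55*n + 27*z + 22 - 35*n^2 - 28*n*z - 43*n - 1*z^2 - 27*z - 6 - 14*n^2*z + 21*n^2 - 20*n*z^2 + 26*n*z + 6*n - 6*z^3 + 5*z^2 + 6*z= n^2*(-14*z - 14) + n*(-20*z^2 - 2*z + 18) - 6*z^3 + 4*z^2 + 6*z - 4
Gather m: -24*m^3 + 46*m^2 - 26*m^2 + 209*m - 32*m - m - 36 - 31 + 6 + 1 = -24*m^3 + 20*m^2 + 176*m - 60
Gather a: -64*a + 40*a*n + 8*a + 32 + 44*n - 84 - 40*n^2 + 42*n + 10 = a*(40*n - 56) - 40*n^2 + 86*n - 42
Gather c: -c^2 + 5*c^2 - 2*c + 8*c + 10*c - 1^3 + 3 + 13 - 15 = 4*c^2 + 16*c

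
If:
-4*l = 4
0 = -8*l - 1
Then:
No Solution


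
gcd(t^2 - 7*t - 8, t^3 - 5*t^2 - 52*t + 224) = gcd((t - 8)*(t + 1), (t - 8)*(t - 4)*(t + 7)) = t - 8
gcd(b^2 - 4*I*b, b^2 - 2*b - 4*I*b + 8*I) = b - 4*I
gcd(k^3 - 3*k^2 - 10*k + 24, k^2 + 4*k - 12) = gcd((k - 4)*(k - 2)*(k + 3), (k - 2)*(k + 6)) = k - 2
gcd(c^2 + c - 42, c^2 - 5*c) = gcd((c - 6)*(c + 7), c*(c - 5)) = 1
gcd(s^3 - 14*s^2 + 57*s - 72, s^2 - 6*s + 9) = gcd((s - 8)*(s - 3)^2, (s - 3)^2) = s^2 - 6*s + 9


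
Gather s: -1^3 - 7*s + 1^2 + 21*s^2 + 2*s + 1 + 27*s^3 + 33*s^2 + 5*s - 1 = 27*s^3 + 54*s^2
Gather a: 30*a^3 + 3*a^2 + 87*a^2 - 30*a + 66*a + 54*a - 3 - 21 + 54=30*a^3 + 90*a^2 + 90*a + 30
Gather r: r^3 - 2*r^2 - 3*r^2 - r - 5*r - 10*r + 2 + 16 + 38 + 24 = r^3 - 5*r^2 - 16*r + 80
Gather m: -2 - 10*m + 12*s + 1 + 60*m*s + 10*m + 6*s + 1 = 60*m*s + 18*s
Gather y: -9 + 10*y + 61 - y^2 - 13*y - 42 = -y^2 - 3*y + 10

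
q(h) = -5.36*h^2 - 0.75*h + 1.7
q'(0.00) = -0.75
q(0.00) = 1.70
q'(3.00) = -32.91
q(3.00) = -48.79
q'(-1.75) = 18.01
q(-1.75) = -13.40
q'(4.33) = -47.17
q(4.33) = -102.04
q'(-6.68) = 70.86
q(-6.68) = -232.47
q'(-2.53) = 26.37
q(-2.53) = -30.71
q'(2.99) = -32.80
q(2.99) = -48.46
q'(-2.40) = 24.98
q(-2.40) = -27.37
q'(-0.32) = 2.68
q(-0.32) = 1.39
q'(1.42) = -15.97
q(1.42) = -10.17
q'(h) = -10.72*h - 0.75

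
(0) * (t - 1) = 0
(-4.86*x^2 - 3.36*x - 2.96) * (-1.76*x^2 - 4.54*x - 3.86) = 8.5536*x^4 + 27.978*x^3 + 39.2236*x^2 + 26.408*x + 11.4256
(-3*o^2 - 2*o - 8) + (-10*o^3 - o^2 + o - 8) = -10*o^3 - 4*o^2 - o - 16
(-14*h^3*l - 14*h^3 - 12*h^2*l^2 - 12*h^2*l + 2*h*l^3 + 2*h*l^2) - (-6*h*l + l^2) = -14*h^3*l - 14*h^3 - 12*h^2*l^2 - 12*h^2*l + 2*h*l^3 + 2*h*l^2 + 6*h*l - l^2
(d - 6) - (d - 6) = 0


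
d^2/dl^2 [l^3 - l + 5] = 6*l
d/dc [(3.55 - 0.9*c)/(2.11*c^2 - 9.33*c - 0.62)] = (1.899*c^2 - 14.981*c + 33.6795)/(4.4521*c^4 - 39.3726*c^3 + 84.4325*c^2 + 11.5692*c + 0.3844)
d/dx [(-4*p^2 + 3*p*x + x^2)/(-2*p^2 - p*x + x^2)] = 2*p*(-5*p^2 + 2*p*x - 2*x^2)/(4*p^4 + 4*p^3*x - 3*p^2*x^2 - 2*p*x^3 + x^4)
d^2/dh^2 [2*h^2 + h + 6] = 4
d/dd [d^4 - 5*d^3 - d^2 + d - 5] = 4*d^3 - 15*d^2 - 2*d + 1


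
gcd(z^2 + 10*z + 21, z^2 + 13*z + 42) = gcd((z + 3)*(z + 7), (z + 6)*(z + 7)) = z + 7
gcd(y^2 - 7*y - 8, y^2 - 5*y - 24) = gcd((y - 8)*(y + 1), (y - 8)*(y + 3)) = y - 8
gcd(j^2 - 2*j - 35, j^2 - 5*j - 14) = j - 7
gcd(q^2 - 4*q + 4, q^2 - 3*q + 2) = q - 2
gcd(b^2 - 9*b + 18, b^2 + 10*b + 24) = 1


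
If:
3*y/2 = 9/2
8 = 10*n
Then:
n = 4/5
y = 3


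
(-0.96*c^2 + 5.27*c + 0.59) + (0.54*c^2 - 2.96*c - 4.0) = -0.42*c^2 + 2.31*c - 3.41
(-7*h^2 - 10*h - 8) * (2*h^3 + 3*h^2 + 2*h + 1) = -14*h^5 - 41*h^4 - 60*h^3 - 51*h^2 - 26*h - 8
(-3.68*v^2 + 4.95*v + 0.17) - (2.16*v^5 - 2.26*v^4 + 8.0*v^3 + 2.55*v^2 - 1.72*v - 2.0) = -2.16*v^5 + 2.26*v^4 - 8.0*v^3 - 6.23*v^2 + 6.67*v + 2.17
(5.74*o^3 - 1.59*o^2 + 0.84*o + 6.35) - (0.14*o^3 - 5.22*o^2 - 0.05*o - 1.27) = 5.6*o^3 + 3.63*o^2 + 0.89*o + 7.62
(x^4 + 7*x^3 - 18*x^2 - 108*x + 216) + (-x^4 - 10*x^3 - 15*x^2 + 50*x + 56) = -3*x^3 - 33*x^2 - 58*x + 272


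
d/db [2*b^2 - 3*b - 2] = 4*b - 3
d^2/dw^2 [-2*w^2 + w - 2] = -4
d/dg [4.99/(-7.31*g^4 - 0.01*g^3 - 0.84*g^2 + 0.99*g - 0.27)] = (145.9076*g^3 + 0.1497*g^2 + 8.3832*g - 4.9401)/(7.31*g^4 + 0.01*g^3 + 0.84*g^2 - 0.99*g + 0.27)^2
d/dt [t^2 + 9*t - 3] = 2*t + 9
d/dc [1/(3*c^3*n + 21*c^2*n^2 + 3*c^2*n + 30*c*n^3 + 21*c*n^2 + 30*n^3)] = (-3*c^2 - 14*c*n - 2*c - 10*n^2 - 7*n)/(3*n*(c^3 + 7*c^2*n + c^2 + 10*c*n^2 + 7*c*n + 10*n^2)^2)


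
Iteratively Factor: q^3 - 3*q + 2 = (q - 1)*(q^2 + q - 2) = (q - 1)*(q + 2)*(q - 1)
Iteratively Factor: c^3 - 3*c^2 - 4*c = (c + 1)*(c^2 - 4*c) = (c - 4)*(c + 1)*(c)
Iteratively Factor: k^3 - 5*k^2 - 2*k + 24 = (k - 3)*(k^2 - 2*k - 8) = (k - 3)*(k + 2)*(k - 4)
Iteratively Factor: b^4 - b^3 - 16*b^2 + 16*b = (b)*(b^3 - b^2 - 16*b + 16) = b*(b - 1)*(b^2 - 16) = b*(b - 1)*(b + 4)*(b - 4)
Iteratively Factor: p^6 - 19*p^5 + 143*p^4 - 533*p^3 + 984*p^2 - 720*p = (p - 4)*(p^5 - 15*p^4 + 83*p^3 - 201*p^2 + 180*p) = (p - 4)^2*(p^4 - 11*p^3 + 39*p^2 - 45*p) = (p - 4)^2*(p - 3)*(p^3 - 8*p^2 + 15*p) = p*(p - 4)^2*(p - 3)*(p^2 - 8*p + 15) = p*(p - 4)^2*(p - 3)^2*(p - 5)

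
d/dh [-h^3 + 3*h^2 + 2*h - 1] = -3*h^2 + 6*h + 2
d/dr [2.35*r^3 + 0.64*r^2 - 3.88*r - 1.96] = 7.05*r^2 + 1.28*r - 3.88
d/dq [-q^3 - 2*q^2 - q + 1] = -3*q^2 - 4*q - 1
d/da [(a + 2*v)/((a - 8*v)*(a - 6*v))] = (-a^2 - 4*a*v + 76*v^2)/(a^4 - 28*a^3*v + 292*a^2*v^2 - 1344*a*v^3 + 2304*v^4)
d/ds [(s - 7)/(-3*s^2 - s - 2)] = (-3*s^2 - s + (s - 7)*(6*s + 1) - 2)/(3*s^2 + s + 2)^2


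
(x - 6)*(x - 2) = x^2 - 8*x + 12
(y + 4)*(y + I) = y^2 + 4*y + I*y + 4*I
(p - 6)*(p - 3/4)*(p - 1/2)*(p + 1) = p^4 - 25*p^3/4 + 5*p^2/8 + 45*p/8 - 9/4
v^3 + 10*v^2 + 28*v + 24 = (v + 2)^2*(v + 6)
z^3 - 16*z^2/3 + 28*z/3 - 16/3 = (z - 2)^2*(z - 4/3)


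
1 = 1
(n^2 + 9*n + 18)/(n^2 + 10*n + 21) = (n + 6)/(n + 7)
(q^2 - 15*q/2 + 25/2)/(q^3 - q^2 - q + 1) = (q^2 - 15*q/2 + 25/2)/(q^3 - q^2 - q + 1)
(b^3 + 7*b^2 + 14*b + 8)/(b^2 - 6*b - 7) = (b^2 + 6*b + 8)/(b - 7)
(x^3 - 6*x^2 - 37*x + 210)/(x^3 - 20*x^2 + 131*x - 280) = (x + 6)/(x - 8)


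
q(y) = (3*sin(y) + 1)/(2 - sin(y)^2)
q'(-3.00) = -1.46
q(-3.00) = 0.29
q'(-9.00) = -1.55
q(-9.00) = -0.13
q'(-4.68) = -0.36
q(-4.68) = 3.99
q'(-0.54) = 1.64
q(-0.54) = -0.31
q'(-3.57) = -2.00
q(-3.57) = 1.23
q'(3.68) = -1.64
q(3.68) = -0.31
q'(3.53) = -1.52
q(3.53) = -0.07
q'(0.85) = 2.94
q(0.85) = 2.27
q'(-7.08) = 1.93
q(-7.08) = -0.77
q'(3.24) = -1.47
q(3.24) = 0.35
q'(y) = 3*cos(y)/(2 - sin(y)^2) + 2*(3*sin(y) + 1)*sin(y)*cos(y)/(2 - sin(y)^2)^2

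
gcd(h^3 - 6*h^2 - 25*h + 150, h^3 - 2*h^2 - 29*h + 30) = h^2 - h - 30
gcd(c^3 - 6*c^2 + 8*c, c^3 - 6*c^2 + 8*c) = c^3 - 6*c^2 + 8*c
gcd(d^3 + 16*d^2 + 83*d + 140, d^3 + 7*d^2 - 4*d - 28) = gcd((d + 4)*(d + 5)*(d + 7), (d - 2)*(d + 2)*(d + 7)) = d + 7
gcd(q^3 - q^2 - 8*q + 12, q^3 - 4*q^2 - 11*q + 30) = q^2 + q - 6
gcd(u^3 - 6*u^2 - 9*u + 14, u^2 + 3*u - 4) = u - 1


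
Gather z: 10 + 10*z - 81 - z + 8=9*z - 63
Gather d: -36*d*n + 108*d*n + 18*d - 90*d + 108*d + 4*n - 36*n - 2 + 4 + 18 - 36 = d*(72*n + 36) - 32*n - 16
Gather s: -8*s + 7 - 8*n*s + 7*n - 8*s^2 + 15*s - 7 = 7*n - 8*s^2 + s*(7 - 8*n)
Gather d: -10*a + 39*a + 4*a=33*a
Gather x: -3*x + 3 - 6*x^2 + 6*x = -6*x^2 + 3*x + 3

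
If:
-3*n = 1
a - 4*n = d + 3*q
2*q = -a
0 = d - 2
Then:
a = 4/15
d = 2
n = -1/3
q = -2/15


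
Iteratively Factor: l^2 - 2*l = (l)*(l - 2)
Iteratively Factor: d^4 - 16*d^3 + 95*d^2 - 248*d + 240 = (d - 4)*(d^3 - 12*d^2 + 47*d - 60) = (d - 5)*(d - 4)*(d^2 - 7*d + 12) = (d - 5)*(d - 4)^2*(d - 3)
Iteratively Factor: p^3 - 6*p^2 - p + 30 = (p - 3)*(p^2 - 3*p - 10) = (p - 3)*(p + 2)*(p - 5)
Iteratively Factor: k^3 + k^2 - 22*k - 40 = (k - 5)*(k^2 + 6*k + 8) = (k - 5)*(k + 4)*(k + 2)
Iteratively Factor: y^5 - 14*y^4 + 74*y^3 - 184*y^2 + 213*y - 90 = (y - 5)*(y^4 - 9*y^3 + 29*y^2 - 39*y + 18) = (y - 5)*(y - 2)*(y^3 - 7*y^2 + 15*y - 9) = (y - 5)*(y - 3)*(y - 2)*(y^2 - 4*y + 3) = (y - 5)*(y - 3)*(y - 2)*(y - 1)*(y - 3)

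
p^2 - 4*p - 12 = (p - 6)*(p + 2)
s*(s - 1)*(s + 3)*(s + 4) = s^4 + 6*s^3 + 5*s^2 - 12*s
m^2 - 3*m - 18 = (m - 6)*(m + 3)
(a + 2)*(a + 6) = a^2 + 8*a + 12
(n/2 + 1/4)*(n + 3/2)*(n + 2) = n^3/2 + 2*n^2 + 19*n/8 + 3/4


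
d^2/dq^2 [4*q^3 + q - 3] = 24*q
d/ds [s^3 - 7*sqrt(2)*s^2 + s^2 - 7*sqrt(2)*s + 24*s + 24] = 3*s^2 - 14*sqrt(2)*s + 2*s - 7*sqrt(2) + 24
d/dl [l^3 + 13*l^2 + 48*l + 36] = 3*l^2 + 26*l + 48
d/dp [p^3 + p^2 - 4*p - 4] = 3*p^2 + 2*p - 4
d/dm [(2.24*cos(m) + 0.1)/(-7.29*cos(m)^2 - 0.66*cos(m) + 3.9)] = (16.3296*sin(m)^2 - 1.458*cos(m) - 25.1316)*sin(m)/(7.29*cos(m)^2 + 0.66*cos(m) - 3.9)^2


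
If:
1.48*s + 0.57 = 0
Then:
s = -0.39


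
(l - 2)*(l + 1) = l^2 - l - 2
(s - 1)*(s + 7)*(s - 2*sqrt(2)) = s^3 - 2*sqrt(2)*s^2 + 6*s^2 - 12*sqrt(2)*s - 7*s + 14*sqrt(2)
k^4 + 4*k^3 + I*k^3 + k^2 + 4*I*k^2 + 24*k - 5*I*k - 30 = (k - 1)*(k + 5)*(k - 2*I)*(k + 3*I)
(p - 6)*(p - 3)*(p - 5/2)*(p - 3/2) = p^4 - 13*p^3 + 231*p^2/4 - 423*p/4 + 135/2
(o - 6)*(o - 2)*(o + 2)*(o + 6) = o^4 - 40*o^2 + 144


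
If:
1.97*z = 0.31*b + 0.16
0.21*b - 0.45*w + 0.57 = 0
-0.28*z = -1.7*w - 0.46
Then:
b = -3.46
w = -0.35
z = -0.46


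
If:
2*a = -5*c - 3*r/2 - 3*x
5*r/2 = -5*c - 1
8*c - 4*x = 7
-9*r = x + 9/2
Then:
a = 251/80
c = -17/320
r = -47/160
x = -297/160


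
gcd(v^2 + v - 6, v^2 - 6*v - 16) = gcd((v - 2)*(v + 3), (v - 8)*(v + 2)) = 1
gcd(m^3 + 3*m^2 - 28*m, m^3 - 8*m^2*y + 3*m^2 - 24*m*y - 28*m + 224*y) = m^2 + 3*m - 28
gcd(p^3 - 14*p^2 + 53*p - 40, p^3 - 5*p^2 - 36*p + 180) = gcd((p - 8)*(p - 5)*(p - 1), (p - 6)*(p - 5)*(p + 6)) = p - 5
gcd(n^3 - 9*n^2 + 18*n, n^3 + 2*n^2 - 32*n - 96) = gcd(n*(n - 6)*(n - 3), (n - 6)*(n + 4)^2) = n - 6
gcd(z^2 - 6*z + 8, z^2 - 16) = z - 4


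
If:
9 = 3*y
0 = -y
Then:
No Solution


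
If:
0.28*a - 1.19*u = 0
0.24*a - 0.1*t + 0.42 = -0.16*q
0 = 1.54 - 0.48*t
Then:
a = 4.25*u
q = -6.375*u - 0.619791666666667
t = 3.21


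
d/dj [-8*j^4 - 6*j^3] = j^2*(-32*j - 18)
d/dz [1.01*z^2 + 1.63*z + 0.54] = 2.02*z + 1.63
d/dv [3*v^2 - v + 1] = 6*v - 1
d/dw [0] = 0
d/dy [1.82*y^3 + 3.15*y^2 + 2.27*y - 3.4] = 5.46*y^2 + 6.3*y + 2.27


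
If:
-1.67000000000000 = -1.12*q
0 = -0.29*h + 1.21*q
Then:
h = 6.22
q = 1.49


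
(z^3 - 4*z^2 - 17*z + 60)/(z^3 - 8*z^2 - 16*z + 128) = (z^2 - 8*z + 15)/(z^2 - 12*z + 32)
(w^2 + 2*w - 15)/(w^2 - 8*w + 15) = (w + 5)/(w - 5)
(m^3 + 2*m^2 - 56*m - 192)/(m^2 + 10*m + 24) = m - 8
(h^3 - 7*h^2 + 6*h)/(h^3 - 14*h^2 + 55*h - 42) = h/(h - 7)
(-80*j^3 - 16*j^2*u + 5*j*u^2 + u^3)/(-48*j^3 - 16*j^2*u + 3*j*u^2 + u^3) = (5*j + u)/(3*j + u)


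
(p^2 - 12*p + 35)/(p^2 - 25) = (p - 7)/(p + 5)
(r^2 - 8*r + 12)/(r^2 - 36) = (r - 2)/(r + 6)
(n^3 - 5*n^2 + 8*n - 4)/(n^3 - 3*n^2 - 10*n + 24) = (n^2 - 3*n + 2)/(n^2 - n - 12)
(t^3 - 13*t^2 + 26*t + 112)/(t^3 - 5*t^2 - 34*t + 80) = (t^2 - 5*t - 14)/(t^2 + 3*t - 10)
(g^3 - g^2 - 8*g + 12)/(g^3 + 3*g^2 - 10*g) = (g^2 + g - 6)/(g*(g + 5))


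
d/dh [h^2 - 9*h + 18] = 2*h - 9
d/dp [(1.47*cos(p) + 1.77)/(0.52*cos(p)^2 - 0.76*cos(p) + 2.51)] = (0.7644*cos(p)^2 + 1.8408*cos(p) - 5.0349)*sin(p)/(0.2704*cos(p)^4 - 0.7904*cos(p)^3 + 3.188*cos(p)^2 - 3.8152*cos(p) + 6.3001)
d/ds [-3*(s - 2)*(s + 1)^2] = 9 - 9*s^2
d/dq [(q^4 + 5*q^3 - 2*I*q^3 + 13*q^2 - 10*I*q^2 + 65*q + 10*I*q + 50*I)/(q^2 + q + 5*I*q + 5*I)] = (2*q^5 + q^4*(8 + 13*I) + q^3*(30 + 66*I) + q^2*(28 + 120*I) + q*(100 + 30*I) + 200 + 275*I)/(q^4 + q^3*(2 + 10*I) + q^2*(-24 + 20*I) + q*(-50 + 10*I) - 25)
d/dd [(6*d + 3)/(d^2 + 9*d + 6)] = 3*(-2*d^2 - 2*d + 3)/(d^4 + 18*d^3 + 93*d^2 + 108*d + 36)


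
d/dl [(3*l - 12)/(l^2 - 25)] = 3*(l^2 - 2*l*(l - 4) - 25)/(l^2 - 25)^2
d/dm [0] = 0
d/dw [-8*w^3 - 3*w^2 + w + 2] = -24*w^2 - 6*w + 1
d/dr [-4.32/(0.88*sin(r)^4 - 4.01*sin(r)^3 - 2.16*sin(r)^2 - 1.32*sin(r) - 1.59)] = (15.2064*sin(r)^3 - 51.9696*sin(r)^2 - 18.6624*sin(r) - 5.7024)*cos(r)/(-0.88*sin(r)^4 + 4.01*sin(r)^3 + 2.16*sin(r)^2 + 1.32*sin(r) + 1.59)^2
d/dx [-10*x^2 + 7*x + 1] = 7 - 20*x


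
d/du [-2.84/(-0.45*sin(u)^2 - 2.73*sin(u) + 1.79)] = -(2.556*sin(u) + 7.7532)*cos(u)/(0.45*sin(u)^2 + 2.73*sin(u) - 1.79)^2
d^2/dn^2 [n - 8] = 0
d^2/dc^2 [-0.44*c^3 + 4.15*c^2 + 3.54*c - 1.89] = 8.3 - 2.64*c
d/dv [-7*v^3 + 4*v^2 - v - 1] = -21*v^2 + 8*v - 1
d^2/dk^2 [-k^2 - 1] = -2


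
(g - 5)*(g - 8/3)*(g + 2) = g^3 - 17*g^2/3 - 2*g + 80/3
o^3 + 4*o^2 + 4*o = o*(o + 2)^2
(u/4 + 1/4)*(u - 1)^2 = u^3/4 - u^2/4 - u/4 + 1/4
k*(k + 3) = k^2 + 3*k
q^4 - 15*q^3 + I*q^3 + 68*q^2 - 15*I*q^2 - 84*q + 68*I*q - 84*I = (q - 7)*(q - 6)*(q - 2)*(q + I)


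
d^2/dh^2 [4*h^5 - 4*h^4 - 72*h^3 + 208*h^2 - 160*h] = 80*h^3 - 48*h^2 - 432*h + 416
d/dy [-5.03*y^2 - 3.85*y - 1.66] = -10.06*y - 3.85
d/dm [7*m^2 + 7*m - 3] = 14*m + 7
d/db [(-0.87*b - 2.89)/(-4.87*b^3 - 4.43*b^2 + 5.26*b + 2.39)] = (-8.4738*b^3 - 46.077*b^2 - 25.6054*b + 13.1221)/(23.7169*b^6 + 43.1482*b^5 - 31.6075*b^4 - 69.8822*b^3 + 6.4922*b^2 + 25.1428*b + 5.7121)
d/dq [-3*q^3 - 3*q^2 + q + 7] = -9*q^2 - 6*q + 1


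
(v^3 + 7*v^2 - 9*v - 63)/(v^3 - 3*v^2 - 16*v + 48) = (v^2 + 10*v + 21)/(v^2 - 16)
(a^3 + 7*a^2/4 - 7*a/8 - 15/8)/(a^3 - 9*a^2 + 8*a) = (8*a^2 + 22*a + 15)/(8*a*(a - 8))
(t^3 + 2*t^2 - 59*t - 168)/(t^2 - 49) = (t^2 - 5*t - 24)/(t - 7)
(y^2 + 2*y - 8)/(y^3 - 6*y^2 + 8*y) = (y + 4)/(y*(y - 4))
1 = 1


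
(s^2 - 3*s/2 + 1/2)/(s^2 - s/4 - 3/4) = 2*(2*s - 1)/(4*s + 3)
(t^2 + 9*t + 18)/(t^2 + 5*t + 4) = (t^2 + 9*t + 18)/(t^2 + 5*t + 4)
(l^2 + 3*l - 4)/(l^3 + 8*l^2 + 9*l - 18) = (l + 4)/(l^2 + 9*l + 18)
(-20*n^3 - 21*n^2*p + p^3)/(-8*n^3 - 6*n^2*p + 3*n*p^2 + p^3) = (-5*n + p)/(-2*n + p)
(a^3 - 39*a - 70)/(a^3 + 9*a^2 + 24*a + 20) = (a - 7)/(a + 2)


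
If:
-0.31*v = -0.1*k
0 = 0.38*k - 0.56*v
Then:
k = 0.00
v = 0.00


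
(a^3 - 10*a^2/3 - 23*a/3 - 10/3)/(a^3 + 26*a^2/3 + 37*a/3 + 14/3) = (a - 5)/(a + 7)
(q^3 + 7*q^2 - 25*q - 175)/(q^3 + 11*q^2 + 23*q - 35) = (q - 5)/(q - 1)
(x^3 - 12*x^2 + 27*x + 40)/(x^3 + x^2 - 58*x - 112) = (x^2 - 4*x - 5)/(x^2 + 9*x + 14)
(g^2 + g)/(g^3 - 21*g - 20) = g/(g^2 - g - 20)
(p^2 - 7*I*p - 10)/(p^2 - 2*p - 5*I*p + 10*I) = (p - 2*I)/(p - 2)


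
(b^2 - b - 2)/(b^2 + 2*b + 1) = (b - 2)/(b + 1)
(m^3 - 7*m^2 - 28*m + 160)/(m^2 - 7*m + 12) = (m^2 - 3*m - 40)/(m - 3)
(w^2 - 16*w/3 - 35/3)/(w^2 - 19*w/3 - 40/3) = (w - 7)/(w - 8)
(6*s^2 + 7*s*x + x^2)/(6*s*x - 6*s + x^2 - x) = (s + x)/(x - 1)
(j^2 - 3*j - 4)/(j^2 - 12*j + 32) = (j + 1)/(j - 8)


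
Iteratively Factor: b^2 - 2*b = (b)*(b - 2)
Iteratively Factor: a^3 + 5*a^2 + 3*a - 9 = (a + 3)*(a^2 + 2*a - 3) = (a + 3)^2*(a - 1)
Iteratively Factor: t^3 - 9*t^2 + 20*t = (t - 4)*(t^2 - 5*t) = t*(t - 4)*(t - 5)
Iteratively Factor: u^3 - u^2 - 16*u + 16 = (u + 4)*(u^2 - 5*u + 4) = (u - 4)*(u + 4)*(u - 1)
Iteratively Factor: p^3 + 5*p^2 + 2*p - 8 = (p + 4)*(p^2 + p - 2) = (p + 2)*(p + 4)*(p - 1)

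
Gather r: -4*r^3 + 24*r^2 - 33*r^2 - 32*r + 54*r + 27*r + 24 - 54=-4*r^3 - 9*r^2 + 49*r - 30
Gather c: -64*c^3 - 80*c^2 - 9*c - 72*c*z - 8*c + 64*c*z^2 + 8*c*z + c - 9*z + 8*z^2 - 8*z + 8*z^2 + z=-64*c^3 - 80*c^2 + c*(64*z^2 - 64*z - 16) + 16*z^2 - 16*z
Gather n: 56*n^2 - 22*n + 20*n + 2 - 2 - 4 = 56*n^2 - 2*n - 4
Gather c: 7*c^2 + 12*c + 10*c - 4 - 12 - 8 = 7*c^2 + 22*c - 24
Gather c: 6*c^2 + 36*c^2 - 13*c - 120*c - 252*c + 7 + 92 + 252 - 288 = 42*c^2 - 385*c + 63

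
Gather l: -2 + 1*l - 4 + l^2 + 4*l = l^2 + 5*l - 6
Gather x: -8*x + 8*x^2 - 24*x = 8*x^2 - 32*x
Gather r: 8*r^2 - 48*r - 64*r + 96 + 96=8*r^2 - 112*r + 192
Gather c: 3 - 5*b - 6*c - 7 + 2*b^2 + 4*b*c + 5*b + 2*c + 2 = 2*b^2 + c*(4*b - 4) - 2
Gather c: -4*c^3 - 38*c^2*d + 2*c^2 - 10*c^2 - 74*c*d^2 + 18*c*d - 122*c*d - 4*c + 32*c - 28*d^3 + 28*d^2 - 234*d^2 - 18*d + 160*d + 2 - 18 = -4*c^3 + c^2*(-38*d - 8) + c*(-74*d^2 - 104*d + 28) - 28*d^3 - 206*d^2 + 142*d - 16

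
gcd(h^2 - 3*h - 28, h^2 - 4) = 1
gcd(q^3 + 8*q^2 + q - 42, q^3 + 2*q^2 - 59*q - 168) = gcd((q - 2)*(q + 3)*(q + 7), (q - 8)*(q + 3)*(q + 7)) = q^2 + 10*q + 21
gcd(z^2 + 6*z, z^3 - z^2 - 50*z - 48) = z + 6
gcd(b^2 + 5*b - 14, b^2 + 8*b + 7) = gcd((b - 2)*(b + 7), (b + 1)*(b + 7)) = b + 7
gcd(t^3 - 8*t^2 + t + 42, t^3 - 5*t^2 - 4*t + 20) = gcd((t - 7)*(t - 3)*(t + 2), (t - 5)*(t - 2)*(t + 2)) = t + 2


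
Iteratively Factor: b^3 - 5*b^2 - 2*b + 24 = (b - 3)*(b^2 - 2*b - 8) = (b - 3)*(b + 2)*(b - 4)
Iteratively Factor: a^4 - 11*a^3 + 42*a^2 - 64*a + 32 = (a - 1)*(a^3 - 10*a^2 + 32*a - 32) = (a - 2)*(a - 1)*(a^2 - 8*a + 16) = (a - 4)*(a - 2)*(a - 1)*(a - 4)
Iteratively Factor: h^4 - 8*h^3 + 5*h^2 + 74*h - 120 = (h - 5)*(h^3 - 3*h^2 - 10*h + 24) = (h - 5)*(h - 2)*(h^2 - h - 12) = (h - 5)*(h - 2)*(h + 3)*(h - 4)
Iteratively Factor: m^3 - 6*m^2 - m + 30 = (m - 5)*(m^2 - m - 6) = (m - 5)*(m + 2)*(m - 3)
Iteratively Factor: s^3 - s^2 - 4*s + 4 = (s + 2)*(s^2 - 3*s + 2) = (s - 1)*(s + 2)*(s - 2)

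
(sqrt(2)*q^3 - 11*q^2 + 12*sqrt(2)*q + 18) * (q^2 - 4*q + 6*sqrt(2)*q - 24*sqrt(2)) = sqrt(2)*q^5 - 4*sqrt(2)*q^4 + q^4 - 54*sqrt(2)*q^3 - 4*q^3 + 162*q^2 + 216*sqrt(2)*q^2 - 648*q + 108*sqrt(2)*q - 432*sqrt(2)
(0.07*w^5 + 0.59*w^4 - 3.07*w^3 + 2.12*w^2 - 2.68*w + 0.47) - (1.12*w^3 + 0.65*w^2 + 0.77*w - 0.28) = 0.07*w^5 + 0.59*w^4 - 4.19*w^3 + 1.47*w^2 - 3.45*w + 0.75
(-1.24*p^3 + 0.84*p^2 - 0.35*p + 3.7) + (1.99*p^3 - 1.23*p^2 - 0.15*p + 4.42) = 0.75*p^3 - 0.39*p^2 - 0.5*p + 8.12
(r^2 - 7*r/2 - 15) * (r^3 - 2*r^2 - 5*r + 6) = r^5 - 11*r^4/2 - 13*r^3 + 107*r^2/2 + 54*r - 90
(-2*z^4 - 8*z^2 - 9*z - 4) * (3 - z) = 2*z^5 - 6*z^4 + 8*z^3 - 15*z^2 - 23*z - 12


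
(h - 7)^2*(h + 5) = h^3 - 9*h^2 - 21*h + 245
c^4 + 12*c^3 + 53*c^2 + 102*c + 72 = (c + 2)*(c + 3)^2*(c + 4)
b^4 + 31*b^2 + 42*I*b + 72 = (b - 6*I)*(b - I)*(b + 3*I)*(b + 4*I)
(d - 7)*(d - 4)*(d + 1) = d^3 - 10*d^2 + 17*d + 28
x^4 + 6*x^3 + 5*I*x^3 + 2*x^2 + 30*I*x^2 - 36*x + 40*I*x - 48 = (x + 2)*(x + 4)*(x + 2*I)*(x + 3*I)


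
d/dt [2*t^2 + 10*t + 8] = 4*t + 10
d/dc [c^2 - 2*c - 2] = 2*c - 2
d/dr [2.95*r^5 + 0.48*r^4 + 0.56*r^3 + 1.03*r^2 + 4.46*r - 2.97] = 14.75*r^4 + 1.92*r^3 + 1.68*r^2 + 2.06*r + 4.46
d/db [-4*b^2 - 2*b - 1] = -8*b - 2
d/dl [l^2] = 2*l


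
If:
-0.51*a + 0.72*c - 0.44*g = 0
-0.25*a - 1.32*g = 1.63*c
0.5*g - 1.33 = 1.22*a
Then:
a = -0.87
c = -0.29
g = 0.53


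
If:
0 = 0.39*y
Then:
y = 0.00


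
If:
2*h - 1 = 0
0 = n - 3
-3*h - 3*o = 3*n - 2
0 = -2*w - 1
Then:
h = 1/2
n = 3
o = -17/6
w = -1/2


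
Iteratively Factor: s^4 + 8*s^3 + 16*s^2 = (s)*(s^3 + 8*s^2 + 16*s) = s*(s + 4)*(s^2 + 4*s) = s^2*(s + 4)*(s + 4)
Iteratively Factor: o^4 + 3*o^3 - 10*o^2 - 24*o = (o + 4)*(o^3 - o^2 - 6*o) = (o + 2)*(o + 4)*(o^2 - 3*o) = o*(o + 2)*(o + 4)*(o - 3)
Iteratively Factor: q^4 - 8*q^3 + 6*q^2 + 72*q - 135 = (q - 3)*(q^3 - 5*q^2 - 9*q + 45) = (q - 5)*(q - 3)*(q^2 - 9) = (q - 5)*(q - 3)*(q + 3)*(q - 3)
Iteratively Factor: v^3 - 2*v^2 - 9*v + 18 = (v - 2)*(v^2 - 9) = (v - 3)*(v - 2)*(v + 3)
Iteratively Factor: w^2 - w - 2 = (w + 1)*(w - 2)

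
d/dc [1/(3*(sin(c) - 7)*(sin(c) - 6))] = (13 - 2*sin(c))*cos(c)/(3*(sin(c) - 7)^2*(sin(c) - 6)^2)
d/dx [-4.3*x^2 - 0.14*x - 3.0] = -8.6*x - 0.14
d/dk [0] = 0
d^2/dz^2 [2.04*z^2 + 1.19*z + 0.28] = 4.08000000000000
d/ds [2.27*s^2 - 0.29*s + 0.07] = 4.54*s - 0.29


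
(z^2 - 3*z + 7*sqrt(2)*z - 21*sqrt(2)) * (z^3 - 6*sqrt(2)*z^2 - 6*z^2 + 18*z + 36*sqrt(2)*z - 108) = z^5 - 9*z^4 + sqrt(2)*z^4 - 48*z^3 - 9*sqrt(2)*z^3 + 144*sqrt(2)*z^2 + 594*z^2 - 1134*sqrt(2)*z - 1188*z + 2268*sqrt(2)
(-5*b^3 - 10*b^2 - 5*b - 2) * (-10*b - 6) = 50*b^4 + 130*b^3 + 110*b^2 + 50*b + 12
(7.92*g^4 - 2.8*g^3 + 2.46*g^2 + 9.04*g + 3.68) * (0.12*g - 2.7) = 0.9504*g^5 - 21.72*g^4 + 7.8552*g^3 - 5.5572*g^2 - 23.9664*g - 9.936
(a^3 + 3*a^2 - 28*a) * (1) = a^3 + 3*a^2 - 28*a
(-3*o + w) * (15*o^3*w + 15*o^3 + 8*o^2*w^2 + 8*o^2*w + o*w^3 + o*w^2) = -45*o^4*w - 45*o^4 - 9*o^3*w^2 - 9*o^3*w + 5*o^2*w^3 + 5*o^2*w^2 + o*w^4 + o*w^3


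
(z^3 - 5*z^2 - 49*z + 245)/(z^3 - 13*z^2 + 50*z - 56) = (z^2 + 2*z - 35)/(z^2 - 6*z + 8)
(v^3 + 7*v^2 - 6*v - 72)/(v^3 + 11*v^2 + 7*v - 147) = (v^2 + 10*v + 24)/(v^2 + 14*v + 49)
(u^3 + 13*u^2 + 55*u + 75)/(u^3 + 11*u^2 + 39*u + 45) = (u + 5)/(u + 3)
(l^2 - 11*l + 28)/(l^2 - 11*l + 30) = (l^2 - 11*l + 28)/(l^2 - 11*l + 30)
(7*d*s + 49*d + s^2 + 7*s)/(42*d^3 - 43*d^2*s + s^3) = (s + 7)/(6*d^2 - 7*d*s + s^2)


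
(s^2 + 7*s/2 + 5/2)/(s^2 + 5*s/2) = (s + 1)/s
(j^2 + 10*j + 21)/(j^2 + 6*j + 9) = (j + 7)/(j + 3)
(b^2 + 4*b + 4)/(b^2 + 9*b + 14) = (b + 2)/(b + 7)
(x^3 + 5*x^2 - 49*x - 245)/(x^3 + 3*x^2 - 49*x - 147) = (x + 5)/(x + 3)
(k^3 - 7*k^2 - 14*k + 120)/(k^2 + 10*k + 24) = (k^2 - 11*k + 30)/(k + 6)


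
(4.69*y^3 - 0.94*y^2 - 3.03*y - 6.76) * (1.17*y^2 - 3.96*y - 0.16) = 5.4873*y^5 - 19.6722*y^4 - 0.5731*y^3 + 4.24*y^2 + 27.2544*y + 1.0816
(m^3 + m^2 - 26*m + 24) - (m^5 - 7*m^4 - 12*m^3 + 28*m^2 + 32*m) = -m^5 + 7*m^4 + 13*m^3 - 27*m^2 - 58*m + 24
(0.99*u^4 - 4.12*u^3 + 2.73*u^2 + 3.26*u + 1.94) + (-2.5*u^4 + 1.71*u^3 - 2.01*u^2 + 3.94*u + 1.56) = -1.51*u^4 - 2.41*u^3 + 0.72*u^2 + 7.2*u + 3.5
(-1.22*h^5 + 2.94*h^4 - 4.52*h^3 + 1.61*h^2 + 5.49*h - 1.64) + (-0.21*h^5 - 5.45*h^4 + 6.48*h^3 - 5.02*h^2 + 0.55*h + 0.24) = -1.43*h^5 - 2.51*h^4 + 1.96*h^3 - 3.41*h^2 + 6.04*h - 1.4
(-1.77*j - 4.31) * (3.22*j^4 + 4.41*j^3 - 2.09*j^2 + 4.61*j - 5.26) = -5.6994*j^5 - 21.6839*j^4 - 15.3078*j^3 + 0.848199999999999*j^2 - 10.5589*j + 22.6706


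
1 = 1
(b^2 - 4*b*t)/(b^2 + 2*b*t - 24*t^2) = b/(b + 6*t)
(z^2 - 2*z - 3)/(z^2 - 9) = (z + 1)/(z + 3)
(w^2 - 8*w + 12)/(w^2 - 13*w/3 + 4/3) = 3*(w^2 - 8*w + 12)/(3*w^2 - 13*w + 4)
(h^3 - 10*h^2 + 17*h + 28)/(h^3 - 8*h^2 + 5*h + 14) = (h - 4)/(h - 2)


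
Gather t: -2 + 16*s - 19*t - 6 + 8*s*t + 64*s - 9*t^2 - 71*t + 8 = 80*s - 9*t^2 + t*(8*s - 90)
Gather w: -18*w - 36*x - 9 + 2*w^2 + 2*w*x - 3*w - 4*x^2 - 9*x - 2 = 2*w^2 + w*(2*x - 21) - 4*x^2 - 45*x - 11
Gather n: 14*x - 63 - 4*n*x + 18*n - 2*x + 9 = n*(18 - 4*x) + 12*x - 54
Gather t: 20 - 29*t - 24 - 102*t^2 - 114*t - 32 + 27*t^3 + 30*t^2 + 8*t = 27*t^3 - 72*t^2 - 135*t - 36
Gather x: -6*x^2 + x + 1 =-6*x^2 + x + 1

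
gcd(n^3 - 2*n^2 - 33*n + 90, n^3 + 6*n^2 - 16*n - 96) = n + 6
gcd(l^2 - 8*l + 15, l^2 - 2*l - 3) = l - 3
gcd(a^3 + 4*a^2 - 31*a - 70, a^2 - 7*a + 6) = 1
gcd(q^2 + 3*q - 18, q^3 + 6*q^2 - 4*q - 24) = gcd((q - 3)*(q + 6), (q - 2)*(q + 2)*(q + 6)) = q + 6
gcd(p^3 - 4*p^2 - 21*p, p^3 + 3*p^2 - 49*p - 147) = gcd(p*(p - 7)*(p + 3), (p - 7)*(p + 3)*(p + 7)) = p^2 - 4*p - 21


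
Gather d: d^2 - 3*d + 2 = d^2 - 3*d + 2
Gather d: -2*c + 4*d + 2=-2*c + 4*d + 2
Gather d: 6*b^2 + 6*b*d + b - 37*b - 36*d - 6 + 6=6*b^2 - 36*b + d*(6*b - 36)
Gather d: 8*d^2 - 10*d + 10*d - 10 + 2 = 8*d^2 - 8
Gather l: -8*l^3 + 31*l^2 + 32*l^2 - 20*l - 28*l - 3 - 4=-8*l^3 + 63*l^2 - 48*l - 7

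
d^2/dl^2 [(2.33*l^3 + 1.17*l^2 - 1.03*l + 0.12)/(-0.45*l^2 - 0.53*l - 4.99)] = (1.77635683940025e-15*l^4 + 10.130276*l^3 - 21.355296*l^2 - 362.152308*l - 63.242812)/(0.091125*l^6 + 0.321975*l^5 + 3.41064*l^4 + 7.289567*l^3 + 37.820208*l^2 + 39.591159*l + 124.251499)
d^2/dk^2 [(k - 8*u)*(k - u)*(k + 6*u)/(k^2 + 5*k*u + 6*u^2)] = 24*u^2*(-k^3 + 24*k^2*u + 138*k*u^2 + 182*u^3)/(k^6 + 15*k^5*u + 93*k^4*u^2 + 305*k^3*u^3 + 558*k^2*u^4 + 540*k*u^5 + 216*u^6)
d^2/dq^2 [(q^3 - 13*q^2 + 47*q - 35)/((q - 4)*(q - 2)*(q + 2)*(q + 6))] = 2*(q^9 - 39*q^8 + 288*q^7 + 98*q^6 - 6162*q^5 + 14412*q^4 + 31856*q^3 - 221760*q^2 + 403296*q - 180032)/(q^12 + 6*q^11 - 72*q^10 - 352*q^9 + 2208*q^8 + 7104*q^7 - 34048*q^6 - 55296*q^5 + 238848*q^4 + 183808*q^3 - 755712*q^2 - 221184*q + 884736)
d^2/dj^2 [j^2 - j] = 2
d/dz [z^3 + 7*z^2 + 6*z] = 3*z^2 + 14*z + 6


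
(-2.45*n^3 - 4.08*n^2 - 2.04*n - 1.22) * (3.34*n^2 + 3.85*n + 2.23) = -8.183*n^5 - 23.0597*n^4 - 27.9851*n^3 - 21.0272*n^2 - 9.2462*n - 2.7206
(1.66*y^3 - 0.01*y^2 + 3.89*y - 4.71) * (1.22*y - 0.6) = 2.0252*y^4 - 1.0082*y^3 + 4.7518*y^2 - 8.0802*y + 2.826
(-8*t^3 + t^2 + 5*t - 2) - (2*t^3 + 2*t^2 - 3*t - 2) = -10*t^3 - t^2 + 8*t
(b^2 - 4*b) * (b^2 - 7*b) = b^4 - 11*b^3 + 28*b^2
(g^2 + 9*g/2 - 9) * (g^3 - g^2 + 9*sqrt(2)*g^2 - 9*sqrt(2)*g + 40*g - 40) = g^5 + 7*g^4/2 + 9*sqrt(2)*g^4 + 53*g^3/2 + 63*sqrt(2)*g^3/2 - 243*sqrt(2)*g^2/2 + 149*g^2 - 540*g + 81*sqrt(2)*g + 360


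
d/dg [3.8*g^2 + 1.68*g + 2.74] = 7.6*g + 1.68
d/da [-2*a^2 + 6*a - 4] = 6 - 4*a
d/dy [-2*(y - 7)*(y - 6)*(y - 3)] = -6*y^2 + 64*y - 162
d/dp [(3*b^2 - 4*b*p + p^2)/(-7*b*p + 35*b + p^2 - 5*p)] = (2*(2*b - p)*(7*b*p - 35*b - p^2 + 5*p) + (7*b - 2*p + 5)*(3*b^2 - 4*b*p + p^2))/(7*b*p - 35*b - p^2 + 5*p)^2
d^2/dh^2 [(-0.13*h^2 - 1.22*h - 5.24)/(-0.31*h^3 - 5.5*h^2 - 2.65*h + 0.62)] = (0.024986*h^6 + 0.703451999999999*h^5 + 17.882598*h^4 + 211.313044*h^3 + 982.361568*h^2 + 489.241968*h + 113.441464)/(0.029791*h^9 + 1.58565*h^8 + 28.896495*h^7 + 193.305754*h^6 + 240.675825*h^5 + 56.55027*h^4 - 35.251883*h^3 - 6.71925*h^2 + 3.05598*h - 0.238328)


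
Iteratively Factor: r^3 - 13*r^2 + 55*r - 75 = (r - 5)*(r^2 - 8*r + 15) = (r - 5)*(r - 3)*(r - 5)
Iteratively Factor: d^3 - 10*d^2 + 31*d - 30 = (d - 2)*(d^2 - 8*d + 15) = (d - 3)*(d - 2)*(d - 5)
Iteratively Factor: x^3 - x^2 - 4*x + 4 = (x - 2)*(x^2 + x - 2) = (x - 2)*(x + 2)*(x - 1)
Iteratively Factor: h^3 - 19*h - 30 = (h + 2)*(h^2 - 2*h - 15) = (h + 2)*(h + 3)*(h - 5)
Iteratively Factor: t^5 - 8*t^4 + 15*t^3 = (t)*(t^4 - 8*t^3 + 15*t^2) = t*(t - 3)*(t^3 - 5*t^2) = t^2*(t - 3)*(t^2 - 5*t) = t^2*(t - 5)*(t - 3)*(t)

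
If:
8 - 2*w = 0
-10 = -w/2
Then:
No Solution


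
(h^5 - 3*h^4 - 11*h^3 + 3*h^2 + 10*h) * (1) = h^5 - 3*h^4 - 11*h^3 + 3*h^2 + 10*h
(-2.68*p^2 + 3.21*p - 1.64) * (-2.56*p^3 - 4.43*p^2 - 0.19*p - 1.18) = 6.8608*p^5 + 3.6548*p^4 - 9.5127*p^3 + 9.8177*p^2 - 3.4762*p + 1.9352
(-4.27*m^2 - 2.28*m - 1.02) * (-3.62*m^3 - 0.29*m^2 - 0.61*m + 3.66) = 15.4574*m^5 + 9.4919*m^4 + 6.9583*m^3 - 13.9416*m^2 - 7.7226*m - 3.7332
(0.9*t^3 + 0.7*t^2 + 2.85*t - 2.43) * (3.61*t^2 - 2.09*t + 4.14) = 3.249*t^5 + 0.646*t^4 + 12.5515*t^3 - 11.8308*t^2 + 16.8777*t - 10.0602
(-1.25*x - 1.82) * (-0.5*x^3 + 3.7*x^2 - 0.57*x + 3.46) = 0.625*x^4 - 3.715*x^3 - 6.0215*x^2 - 3.2876*x - 6.2972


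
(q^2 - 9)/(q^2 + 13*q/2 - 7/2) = 2*(q^2 - 9)/(2*q^2 + 13*q - 7)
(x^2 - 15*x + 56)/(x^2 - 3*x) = (x^2 - 15*x + 56)/(x*(x - 3))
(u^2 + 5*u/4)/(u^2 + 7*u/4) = (4*u + 5)/(4*u + 7)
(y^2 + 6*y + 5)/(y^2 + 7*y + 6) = (y + 5)/(y + 6)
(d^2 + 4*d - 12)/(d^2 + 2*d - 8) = (d + 6)/(d + 4)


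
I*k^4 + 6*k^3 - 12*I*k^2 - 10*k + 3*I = (k - 3*I)*(k - I)^2*(I*k + 1)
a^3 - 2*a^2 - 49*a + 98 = (a - 7)*(a - 2)*(a + 7)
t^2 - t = t*(t - 1)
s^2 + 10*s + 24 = (s + 4)*(s + 6)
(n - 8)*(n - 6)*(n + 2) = n^3 - 12*n^2 + 20*n + 96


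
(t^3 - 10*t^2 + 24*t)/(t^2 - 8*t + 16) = t*(t - 6)/(t - 4)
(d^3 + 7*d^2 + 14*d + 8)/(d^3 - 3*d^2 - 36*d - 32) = (d + 2)/(d - 8)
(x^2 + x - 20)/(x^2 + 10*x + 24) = (x^2 + x - 20)/(x^2 + 10*x + 24)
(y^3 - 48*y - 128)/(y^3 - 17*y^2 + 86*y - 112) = (y^2 + 8*y + 16)/(y^2 - 9*y + 14)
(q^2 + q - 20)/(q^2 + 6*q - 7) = (q^2 + q - 20)/(q^2 + 6*q - 7)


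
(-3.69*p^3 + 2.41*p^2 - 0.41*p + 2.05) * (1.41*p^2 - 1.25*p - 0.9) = -5.2029*p^5 + 8.0106*p^4 - 0.2696*p^3 + 1.234*p^2 - 2.1935*p - 1.845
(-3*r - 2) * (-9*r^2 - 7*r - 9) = 27*r^3 + 39*r^2 + 41*r + 18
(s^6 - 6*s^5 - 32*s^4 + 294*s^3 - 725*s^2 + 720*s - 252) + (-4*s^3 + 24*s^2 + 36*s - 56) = s^6 - 6*s^5 - 32*s^4 + 290*s^3 - 701*s^2 + 756*s - 308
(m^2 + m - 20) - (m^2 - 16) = m - 4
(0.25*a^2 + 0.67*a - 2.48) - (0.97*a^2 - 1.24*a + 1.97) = -0.72*a^2 + 1.91*a - 4.45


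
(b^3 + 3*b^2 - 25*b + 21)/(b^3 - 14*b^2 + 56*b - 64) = (b^3 + 3*b^2 - 25*b + 21)/(b^3 - 14*b^2 + 56*b - 64)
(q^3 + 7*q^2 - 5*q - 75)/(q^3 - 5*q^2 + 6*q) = (q^2 + 10*q + 25)/(q*(q - 2))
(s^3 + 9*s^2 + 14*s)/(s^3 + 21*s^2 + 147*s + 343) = s*(s + 2)/(s^2 + 14*s + 49)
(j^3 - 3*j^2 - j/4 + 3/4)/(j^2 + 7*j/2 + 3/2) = (2*j^2 - 7*j + 3)/(2*(j + 3))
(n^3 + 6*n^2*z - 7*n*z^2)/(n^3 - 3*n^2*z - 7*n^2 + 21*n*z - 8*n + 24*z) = n*(n^2 + 6*n*z - 7*z^2)/(n^3 - 3*n^2*z - 7*n^2 + 21*n*z - 8*n + 24*z)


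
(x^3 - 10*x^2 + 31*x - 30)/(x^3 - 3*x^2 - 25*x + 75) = (x - 2)/(x + 5)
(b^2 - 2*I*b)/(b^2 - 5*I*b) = (b - 2*I)/(b - 5*I)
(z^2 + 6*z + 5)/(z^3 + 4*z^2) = (z^2 + 6*z + 5)/(z^2*(z + 4))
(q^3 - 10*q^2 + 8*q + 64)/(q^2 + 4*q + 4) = (q^2 - 12*q + 32)/(q + 2)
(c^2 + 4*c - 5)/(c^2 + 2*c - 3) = (c + 5)/(c + 3)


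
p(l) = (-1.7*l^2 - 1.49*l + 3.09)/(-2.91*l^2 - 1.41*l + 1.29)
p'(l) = (-3.4*l - 1.49)/(-2.91*l^2 - 1.41*l + 1.29) + (5.82*l + 1.41)*(-1.7*l^2 - 1.49*l + 3.09)/(-2.91*l^2 - 1.41*l + 1.29)^2 = (-1.9389*l^2 + 13.5978*l + 2.4348)/(8.4681*l^4 + 8.2062*l^3 - 5.5197*l^2 - 3.6378*l + 1.6641)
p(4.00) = 0.59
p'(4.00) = 0.01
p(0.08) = 2.55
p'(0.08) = 2.62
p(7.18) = 0.60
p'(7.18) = 0.00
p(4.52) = 0.59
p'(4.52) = 0.01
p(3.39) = 0.58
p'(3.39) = 0.02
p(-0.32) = 2.35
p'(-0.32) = -1.02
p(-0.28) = 2.32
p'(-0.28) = -0.72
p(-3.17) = 0.39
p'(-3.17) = -0.11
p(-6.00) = 0.52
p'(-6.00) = -0.02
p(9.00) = 0.60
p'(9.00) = -0.00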